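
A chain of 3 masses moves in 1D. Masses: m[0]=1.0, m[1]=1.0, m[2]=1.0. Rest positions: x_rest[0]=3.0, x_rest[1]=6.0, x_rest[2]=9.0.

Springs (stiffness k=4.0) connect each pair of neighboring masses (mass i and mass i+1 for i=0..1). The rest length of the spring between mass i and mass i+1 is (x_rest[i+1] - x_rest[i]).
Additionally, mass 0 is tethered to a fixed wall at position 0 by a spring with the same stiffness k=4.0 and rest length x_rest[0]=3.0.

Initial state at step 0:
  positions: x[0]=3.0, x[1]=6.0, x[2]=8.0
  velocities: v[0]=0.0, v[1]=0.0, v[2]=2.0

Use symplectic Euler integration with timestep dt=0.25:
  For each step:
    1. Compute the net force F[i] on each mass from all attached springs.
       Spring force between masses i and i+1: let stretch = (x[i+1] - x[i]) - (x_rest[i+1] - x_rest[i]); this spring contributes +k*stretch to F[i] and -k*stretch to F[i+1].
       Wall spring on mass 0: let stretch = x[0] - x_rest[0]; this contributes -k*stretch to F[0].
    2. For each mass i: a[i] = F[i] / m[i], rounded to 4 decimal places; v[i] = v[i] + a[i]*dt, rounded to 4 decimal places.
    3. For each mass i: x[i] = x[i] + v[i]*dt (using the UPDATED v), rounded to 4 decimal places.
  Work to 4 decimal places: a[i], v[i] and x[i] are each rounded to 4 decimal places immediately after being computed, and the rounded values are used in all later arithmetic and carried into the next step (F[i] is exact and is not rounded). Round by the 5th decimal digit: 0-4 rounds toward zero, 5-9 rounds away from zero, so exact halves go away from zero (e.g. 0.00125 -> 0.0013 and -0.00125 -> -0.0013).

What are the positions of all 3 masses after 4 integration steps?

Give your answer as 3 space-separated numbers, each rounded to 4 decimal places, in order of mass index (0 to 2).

Step 0: x=[3.0000 6.0000 8.0000] v=[0.0000 0.0000 2.0000]
Step 1: x=[3.0000 5.7500 8.7500] v=[0.0000 -1.0000 3.0000]
Step 2: x=[2.9375 5.5625 9.5000] v=[-0.2500 -0.7500 3.0000]
Step 3: x=[2.7969 5.7031 10.0156] v=[-0.5625 0.5625 2.0625]
Step 4: x=[2.6836 6.1953 10.2031] v=[-0.4532 1.9688 0.7500]

Answer: 2.6836 6.1953 10.2031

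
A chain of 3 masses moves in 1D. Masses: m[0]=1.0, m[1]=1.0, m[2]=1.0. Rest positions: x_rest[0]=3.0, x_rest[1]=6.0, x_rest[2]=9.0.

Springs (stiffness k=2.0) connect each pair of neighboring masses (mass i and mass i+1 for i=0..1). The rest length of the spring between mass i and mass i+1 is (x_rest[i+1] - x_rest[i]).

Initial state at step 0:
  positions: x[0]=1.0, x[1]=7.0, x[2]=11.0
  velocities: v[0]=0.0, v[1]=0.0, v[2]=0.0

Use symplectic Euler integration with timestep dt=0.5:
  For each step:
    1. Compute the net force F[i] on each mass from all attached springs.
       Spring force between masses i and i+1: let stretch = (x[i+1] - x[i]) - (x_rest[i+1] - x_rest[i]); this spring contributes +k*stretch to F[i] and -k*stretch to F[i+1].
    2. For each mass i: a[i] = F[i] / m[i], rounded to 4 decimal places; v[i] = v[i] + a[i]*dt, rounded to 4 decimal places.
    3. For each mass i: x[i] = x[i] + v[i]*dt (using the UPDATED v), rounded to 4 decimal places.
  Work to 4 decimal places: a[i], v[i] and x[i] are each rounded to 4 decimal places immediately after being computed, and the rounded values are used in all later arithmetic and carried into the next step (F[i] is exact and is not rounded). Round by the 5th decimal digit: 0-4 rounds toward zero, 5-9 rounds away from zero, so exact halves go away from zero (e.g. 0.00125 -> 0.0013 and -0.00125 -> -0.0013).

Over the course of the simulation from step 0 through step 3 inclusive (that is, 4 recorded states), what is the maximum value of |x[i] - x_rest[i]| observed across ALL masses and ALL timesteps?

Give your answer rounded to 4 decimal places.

Step 0: x=[1.0000 7.0000 11.0000] v=[0.0000 0.0000 0.0000]
Step 1: x=[2.5000 6.0000 10.5000] v=[3.0000 -2.0000 -1.0000]
Step 2: x=[4.2500 5.5000 9.2500] v=[3.5000 -1.0000 -2.5000]
Step 3: x=[5.1250 6.2500 7.6250] v=[1.7500 1.5000 -3.2500]
Max displacement = 2.1250

Answer: 2.1250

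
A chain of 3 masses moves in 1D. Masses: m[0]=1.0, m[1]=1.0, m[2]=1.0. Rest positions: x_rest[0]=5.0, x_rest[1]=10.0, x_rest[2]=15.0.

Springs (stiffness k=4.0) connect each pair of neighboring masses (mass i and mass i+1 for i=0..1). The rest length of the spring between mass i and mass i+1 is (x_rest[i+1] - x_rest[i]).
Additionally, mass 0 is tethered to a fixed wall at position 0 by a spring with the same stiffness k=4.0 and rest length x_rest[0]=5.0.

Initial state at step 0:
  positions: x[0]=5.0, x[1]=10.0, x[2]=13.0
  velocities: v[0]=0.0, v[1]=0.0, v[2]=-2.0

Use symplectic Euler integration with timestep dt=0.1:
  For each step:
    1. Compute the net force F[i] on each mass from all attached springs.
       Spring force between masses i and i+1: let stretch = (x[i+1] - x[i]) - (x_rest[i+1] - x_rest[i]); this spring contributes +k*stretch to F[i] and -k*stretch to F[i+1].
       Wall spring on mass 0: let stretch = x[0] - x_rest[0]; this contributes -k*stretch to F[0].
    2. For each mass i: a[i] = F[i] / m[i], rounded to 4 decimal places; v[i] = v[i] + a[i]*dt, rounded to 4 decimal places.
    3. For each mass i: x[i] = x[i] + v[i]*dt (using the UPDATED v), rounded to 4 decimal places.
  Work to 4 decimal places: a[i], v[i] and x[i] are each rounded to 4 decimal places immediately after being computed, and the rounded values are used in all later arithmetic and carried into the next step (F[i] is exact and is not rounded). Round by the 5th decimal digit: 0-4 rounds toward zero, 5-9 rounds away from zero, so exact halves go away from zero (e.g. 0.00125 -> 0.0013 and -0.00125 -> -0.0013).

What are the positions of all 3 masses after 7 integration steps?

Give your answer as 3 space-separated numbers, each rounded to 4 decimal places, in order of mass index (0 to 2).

Step 0: x=[5.0000 10.0000 13.0000] v=[0.0000 0.0000 -2.0000]
Step 1: x=[5.0000 9.9200 12.8800] v=[0.0000 -0.8000 -1.2000]
Step 2: x=[4.9968 9.7616 12.8416] v=[-0.0320 -1.5840 -0.3840]
Step 3: x=[4.9843 9.5358 12.8800] v=[-0.1248 -2.2579 0.3840]
Step 4: x=[4.9545 9.2617 12.9846] v=[-0.2979 -2.7408 1.0463]
Step 5: x=[4.8988 8.9643 13.1403] v=[-0.5568 -2.9745 1.5571]
Step 6: x=[4.8098 8.6713 13.3290] v=[-0.8901 -2.9303 1.8867]
Step 7: x=[4.6829 8.4101 13.5314] v=[-1.2694 -2.6118 2.0236]

Answer: 4.6829 8.4101 13.5314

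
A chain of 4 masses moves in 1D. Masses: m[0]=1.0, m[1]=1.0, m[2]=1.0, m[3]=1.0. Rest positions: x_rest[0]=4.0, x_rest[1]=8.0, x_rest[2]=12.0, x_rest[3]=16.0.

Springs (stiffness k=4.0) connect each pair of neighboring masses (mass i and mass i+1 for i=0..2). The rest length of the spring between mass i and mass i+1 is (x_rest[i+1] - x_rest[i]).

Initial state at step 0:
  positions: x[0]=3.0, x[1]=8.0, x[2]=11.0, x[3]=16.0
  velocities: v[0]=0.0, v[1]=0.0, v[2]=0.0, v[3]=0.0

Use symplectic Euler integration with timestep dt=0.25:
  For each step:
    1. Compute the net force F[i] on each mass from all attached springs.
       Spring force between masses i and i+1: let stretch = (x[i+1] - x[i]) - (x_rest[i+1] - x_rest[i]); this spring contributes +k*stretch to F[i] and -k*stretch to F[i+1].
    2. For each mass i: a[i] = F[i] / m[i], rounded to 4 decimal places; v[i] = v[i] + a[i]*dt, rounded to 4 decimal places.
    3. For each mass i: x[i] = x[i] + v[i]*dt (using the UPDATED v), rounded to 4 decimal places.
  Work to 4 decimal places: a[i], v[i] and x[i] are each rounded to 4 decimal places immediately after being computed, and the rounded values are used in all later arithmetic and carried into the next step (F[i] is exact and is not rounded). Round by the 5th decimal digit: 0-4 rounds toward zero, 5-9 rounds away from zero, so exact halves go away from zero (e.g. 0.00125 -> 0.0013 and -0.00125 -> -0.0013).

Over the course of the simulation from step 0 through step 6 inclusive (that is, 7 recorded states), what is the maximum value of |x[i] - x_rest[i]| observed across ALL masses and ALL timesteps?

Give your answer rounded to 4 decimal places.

Step 0: x=[3.0000 8.0000 11.0000 16.0000] v=[0.0000 0.0000 0.0000 0.0000]
Step 1: x=[3.2500 7.5000 11.5000 15.7500] v=[1.0000 -2.0000 2.0000 -1.0000]
Step 2: x=[3.5625 6.9375 12.0625 15.4375] v=[1.2500 -2.2500 2.2500 -1.2500]
Step 3: x=[3.7188 6.8125 12.1875 15.2813] v=[0.6250 -0.5000 0.5000 -0.6250]
Step 4: x=[3.6485 7.2578 11.7422 15.3516] v=[-0.2813 1.7813 -1.7812 0.2812]
Step 5: x=[3.4805 7.9219 11.0782 15.5196] v=[-0.6720 2.6564 -2.6562 0.6718]
Step 6: x=[3.4229 8.2647 10.7354 15.5772] v=[-0.2306 1.3713 -1.3711 0.2304]
Max displacement = 1.2646

Answer: 1.2646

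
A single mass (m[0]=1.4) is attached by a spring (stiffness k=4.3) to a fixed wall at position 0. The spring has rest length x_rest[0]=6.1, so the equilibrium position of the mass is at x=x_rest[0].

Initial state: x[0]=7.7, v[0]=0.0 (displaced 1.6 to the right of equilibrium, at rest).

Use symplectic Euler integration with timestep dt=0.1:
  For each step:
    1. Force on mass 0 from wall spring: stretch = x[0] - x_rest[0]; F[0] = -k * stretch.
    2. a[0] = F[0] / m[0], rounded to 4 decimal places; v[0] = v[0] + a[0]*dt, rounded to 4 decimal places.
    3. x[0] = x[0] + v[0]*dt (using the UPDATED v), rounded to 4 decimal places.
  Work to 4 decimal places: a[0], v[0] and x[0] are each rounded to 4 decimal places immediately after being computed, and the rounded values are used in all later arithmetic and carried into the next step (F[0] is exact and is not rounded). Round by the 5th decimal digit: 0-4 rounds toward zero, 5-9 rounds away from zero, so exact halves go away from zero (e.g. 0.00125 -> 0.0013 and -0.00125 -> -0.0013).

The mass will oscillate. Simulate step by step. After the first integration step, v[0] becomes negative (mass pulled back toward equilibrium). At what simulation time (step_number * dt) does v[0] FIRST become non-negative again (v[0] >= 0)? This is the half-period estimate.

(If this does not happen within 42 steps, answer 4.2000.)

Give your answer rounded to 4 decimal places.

Answer: 1.8000

Derivation:
Step 0: x=[7.7000] v=[0.0000]
Step 1: x=[7.6509] v=[-0.4914]
Step 2: x=[7.5541] v=[-0.9678]
Step 3: x=[7.4127] v=[-1.4144]
Step 4: x=[7.2309] v=[-1.8176]
Step 5: x=[7.0144] v=[-2.1650]
Step 6: x=[6.7698] v=[-2.4459]
Step 7: x=[6.5046] v=[-2.6516]
Step 8: x=[6.2270] v=[-2.7759]
Step 9: x=[5.9455] v=[-2.8149]
Step 10: x=[5.6688] v=[-2.7675]
Step 11: x=[5.4053] v=[-2.6351]
Step 12: x=[5.1631] v=[-2.4217]
Step 13: x=[4.9497] v=[-2.1339]
Step 14: x=[4.7716] v=[-1.7806]
Step 15: x=[4.6343] v=[-1.3726]
Step 16: x=[4.5421] v=[-0.9224]
Step 17: x=[4.4977] v=[-0.4439]
Step 18: x=[4.5025] v=[0.0482]
First v>=0 after going negative at step 18, time=1.8000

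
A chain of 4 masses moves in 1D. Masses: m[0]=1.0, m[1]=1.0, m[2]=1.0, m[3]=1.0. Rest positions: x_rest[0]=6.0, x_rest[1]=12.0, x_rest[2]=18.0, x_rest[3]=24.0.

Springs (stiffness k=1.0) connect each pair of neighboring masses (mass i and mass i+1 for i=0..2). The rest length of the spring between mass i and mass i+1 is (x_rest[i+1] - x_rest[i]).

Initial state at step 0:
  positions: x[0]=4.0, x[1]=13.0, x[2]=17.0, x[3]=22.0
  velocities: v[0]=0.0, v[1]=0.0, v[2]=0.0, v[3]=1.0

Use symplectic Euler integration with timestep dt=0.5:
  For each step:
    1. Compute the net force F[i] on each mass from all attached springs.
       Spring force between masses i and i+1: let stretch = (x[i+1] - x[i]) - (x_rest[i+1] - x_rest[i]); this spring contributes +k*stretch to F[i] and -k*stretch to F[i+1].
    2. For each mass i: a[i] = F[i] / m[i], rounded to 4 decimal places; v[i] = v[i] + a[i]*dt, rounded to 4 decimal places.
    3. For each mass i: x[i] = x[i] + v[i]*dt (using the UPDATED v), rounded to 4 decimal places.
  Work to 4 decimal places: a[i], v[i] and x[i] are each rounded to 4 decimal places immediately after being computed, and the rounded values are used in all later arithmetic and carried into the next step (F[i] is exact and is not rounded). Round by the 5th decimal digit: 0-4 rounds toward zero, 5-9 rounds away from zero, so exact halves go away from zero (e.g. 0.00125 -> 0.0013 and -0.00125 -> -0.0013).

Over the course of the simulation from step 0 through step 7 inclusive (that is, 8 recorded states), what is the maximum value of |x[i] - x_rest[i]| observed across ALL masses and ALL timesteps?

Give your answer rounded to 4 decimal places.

Step 0: x=[4.0000 13.0000 17.0000 22.0000] v=[0.0000 0.0000 0.0000 1.0000]
Step 1: x=[4.7500 11.7500 17.2500 22.7500] v=[1.5000 -2.5000 0.5000 1.5000]
Step 2: x=[5.7500 10.1250 17.5000 23.6250] v=[2.0000 -3.2500 0.5000 1.7500]
Step 3: x=[6.3438 9.2500 17.4375 24.4688] v=[1.1875 -1.7500 -0.1250 1.6875]
Step 4: x=[6.1641 9.6954 17.0860 25.0548] v=[-0.3594 0.8907 -0.7031 1.1719]
Step 5: x=[5.3672 11.1056 16.8790 25.1486] v=[-1.5938 2.8204 -0.4140 0.1875]
Step 6: x=[4.5049 12.5246 17.2961 24.6750] v=[-1.7246 2.8379 0.8341 -0.9473]
Step 7: x=[4.1475 13.1315 18.3650 23.8566] v=[-0.7148 1.2138 2.1378 -1.6368]
Max displacement = 2.7500

Answer: 2.7500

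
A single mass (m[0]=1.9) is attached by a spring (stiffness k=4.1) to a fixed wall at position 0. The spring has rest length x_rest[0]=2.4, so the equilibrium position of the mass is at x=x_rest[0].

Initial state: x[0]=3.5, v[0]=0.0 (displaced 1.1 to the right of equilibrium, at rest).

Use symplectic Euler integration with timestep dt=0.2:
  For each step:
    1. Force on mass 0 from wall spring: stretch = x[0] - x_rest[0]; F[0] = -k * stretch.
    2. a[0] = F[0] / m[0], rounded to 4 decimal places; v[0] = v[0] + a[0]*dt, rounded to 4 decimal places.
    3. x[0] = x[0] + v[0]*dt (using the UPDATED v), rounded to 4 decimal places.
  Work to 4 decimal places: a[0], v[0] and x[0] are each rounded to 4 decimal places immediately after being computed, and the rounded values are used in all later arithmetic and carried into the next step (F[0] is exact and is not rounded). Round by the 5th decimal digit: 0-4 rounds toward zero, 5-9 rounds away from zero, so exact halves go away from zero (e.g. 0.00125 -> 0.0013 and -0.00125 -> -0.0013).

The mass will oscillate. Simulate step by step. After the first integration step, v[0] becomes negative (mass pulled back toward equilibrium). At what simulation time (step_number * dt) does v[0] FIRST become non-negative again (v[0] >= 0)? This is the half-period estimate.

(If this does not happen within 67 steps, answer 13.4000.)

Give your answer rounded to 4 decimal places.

Answer: 2.2000

Derivation:
Step 0: x=[3.5000] v=[0.0000]
Step 1: x=[3.4051] v=[-0.4747]
Step 2: x=[3.2234] v=[-0.9085]
Step 3: x=[2.9706] v=[-1.2639]
Step 4: x=[2.6686] v=[-1.5102]
Step 5: x=[2.3434] v=[-1.6261]
Step 6: x=[2.0231] v=[-1.6017]
Step 7: x=[1.7353] v=[-1.4390]
Step 8: x=[1.5049] v=[-1.1521]
Step 9: x=[1.3517] v=[-0.7658]
Step 10: x=[1.2890] v=[-0.3134]
Step 11: x=[1.3222] v=[0.1661]
First v>=0 after going negative at step 11, time=2.2000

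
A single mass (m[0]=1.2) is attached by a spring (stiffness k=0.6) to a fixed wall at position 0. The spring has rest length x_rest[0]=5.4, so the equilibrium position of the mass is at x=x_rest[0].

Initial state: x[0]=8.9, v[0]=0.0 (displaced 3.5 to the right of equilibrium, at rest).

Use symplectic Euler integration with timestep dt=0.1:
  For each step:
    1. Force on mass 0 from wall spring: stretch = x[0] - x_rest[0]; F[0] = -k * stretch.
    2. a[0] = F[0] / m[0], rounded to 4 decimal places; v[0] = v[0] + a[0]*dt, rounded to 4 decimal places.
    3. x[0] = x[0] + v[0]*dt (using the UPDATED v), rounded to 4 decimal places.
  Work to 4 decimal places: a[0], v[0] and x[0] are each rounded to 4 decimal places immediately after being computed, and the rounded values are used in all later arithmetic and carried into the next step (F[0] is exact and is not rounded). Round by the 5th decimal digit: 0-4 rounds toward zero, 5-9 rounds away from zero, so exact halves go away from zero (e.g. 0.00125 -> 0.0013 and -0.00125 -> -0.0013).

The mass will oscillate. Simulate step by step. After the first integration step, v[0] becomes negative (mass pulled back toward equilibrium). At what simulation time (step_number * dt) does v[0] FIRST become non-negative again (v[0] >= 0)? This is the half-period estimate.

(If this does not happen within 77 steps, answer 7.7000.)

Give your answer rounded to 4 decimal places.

Answer: 4.5000

Derivation:
Step 0: x=[8.9000] v=[0.0000]
Step 1: x=[8.8825] v=[-0.1750]
Step 2: x=[8.8476] v=[-0.3491]
Step 3: x=[8.7955] v=[-0.5215]
Step 4: x=[8.7264] v=[-0.6913]
Step 5: x=[8.6406] v=[-0.8576]
Step 6: x=[8.5386] v=[-1.0196]
Step 7: x=[8.4210] v=[-1.1765]
Step 8: x=[8.2882] v=[-1.3276]
Step 9: x=[8.1410] v=[-1.4720]
Step 10: x=[7.9801] v=[-1.6091]
Step 11: x=[7.8063] v=[-1.7381]
Step 12: x=[7.6205] v=[-1.8584]
Step 13: x=[7.4236] v=[-1.9694]
Step 14: x=[7.2165] v=[-2.0706]
Step 15: x=[7.0004] v=[-2.1614]
Step 16: x=[6.7763] v=[-2.2414]
Step 17: x=[6.5453] v=[-2.3102]
Step 18: x=[6.3086] v=[-2.3675]
Step 19: x=[6.0673] v=[-2.4129]
Step 20: x=[5.8227] v=[-2.4463]
Step 21: x=[5.5760] v=[-2.4674]
Step 22: x=[5.3284] v=[-2.4762]
Step 23: x=[5.0811] v=[-2.4726]
Step 24: x=[4.8354] v=[-2.4567]
Step 25: x=[4.5926] v=[-2.4285]
Step 26: x=[4.3538] v=[-2.3881]
Step 27: x=[4.1202] v=[-2.3358]
Step 28: x=[3.8930] v=[-2.2718]
Step 29: x=[3.6734] v=[-2.1965]
Step 30: x=[3.4624] v=[-2.1102]
Step 31: x=[3.2611] v=[-2.0133]
Step 32: x=[3.0705] v=[-1.9064]
Step 33: x=[2.8915] v=[-1.7899]
Step 34: x=[2.7251] v=[-1.6645]
Step 35: x=[2.5720] v=[-1.5308]
Step 36: x=[2.4331] v=[-1.3894]
Step 37: x=[2.3090] v=[-1.2411]
Step 38: x=[2.2003] v=[-1.0866]
Step 39: x=[2.1076] v=[-0.9266]
Step 40: x=[2.0314] v=[-0.7620]
Step 41: x=[1.9720] v=[-0.5936]
Step 42: x=[1.9298] v=[-0.4222]
Step 43: x=[1.9049] v=[-0.2487]
Step 44: x=[1.8975] v=[-0.0739]
Step 45: x=[1.9076] v=[0.1012]
First v>=0 after going negative at step 45, time=4.5000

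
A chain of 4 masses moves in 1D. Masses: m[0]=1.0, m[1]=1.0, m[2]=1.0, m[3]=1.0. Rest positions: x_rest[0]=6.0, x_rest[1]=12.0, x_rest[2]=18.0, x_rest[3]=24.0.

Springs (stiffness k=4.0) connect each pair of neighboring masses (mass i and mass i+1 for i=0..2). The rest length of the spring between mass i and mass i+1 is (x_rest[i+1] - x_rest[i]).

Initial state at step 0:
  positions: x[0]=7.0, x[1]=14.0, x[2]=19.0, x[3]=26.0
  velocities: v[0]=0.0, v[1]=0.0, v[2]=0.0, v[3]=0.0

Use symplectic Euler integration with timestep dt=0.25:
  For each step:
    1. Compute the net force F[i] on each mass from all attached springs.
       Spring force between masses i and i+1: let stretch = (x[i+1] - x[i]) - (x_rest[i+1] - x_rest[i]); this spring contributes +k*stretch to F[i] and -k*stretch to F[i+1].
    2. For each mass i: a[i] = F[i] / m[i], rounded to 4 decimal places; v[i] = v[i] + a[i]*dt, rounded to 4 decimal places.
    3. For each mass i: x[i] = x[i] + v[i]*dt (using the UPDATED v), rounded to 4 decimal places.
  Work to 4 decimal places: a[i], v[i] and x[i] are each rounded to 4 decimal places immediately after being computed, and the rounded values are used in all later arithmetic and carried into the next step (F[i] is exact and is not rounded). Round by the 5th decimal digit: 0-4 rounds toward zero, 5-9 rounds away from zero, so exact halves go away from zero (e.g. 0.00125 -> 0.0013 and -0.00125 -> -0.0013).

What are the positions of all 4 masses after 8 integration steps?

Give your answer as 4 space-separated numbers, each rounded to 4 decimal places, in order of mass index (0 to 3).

Step 0: x=[7.0000 14.0000 19.0000 26.0000] v=[0.0000 0.0000 0.0000 0.0000]
Step 1: x=[7.2500 13.5000 19.5000 25.7500] v=[1.0000 -2.0000 2.0000 -1.0000]
Step 2: x=[7.5625 12.9375 20.0625 25.4375] v=[1.2500 -2.2500 2.2500 -1.2500]
Step 3: x=[7.7188 12.8125 20.1875 25.2813] v=[0.6250 -0.5000 0.5000 -0.6250]
Step 4: x=[7.6485 13.2578 19.7422 25.3516] v=[-0.2813 1.7813 -1.7812 0.2812]
Step 5: x=[7.4805 13.9219 19.0782 25.5196] v=[-0.6720 2.6564 -2.6562 0.6718]
Step 6: x=[7.4229 14.2647 18.7354 25.5772] v=[-0.2306 1.3713 -1.3711 0.2304]
Step 7: x=[7.5757 14.0148 18.9854 25.4244] v=[0.6112 -0.9998 1.0000 -0.6114]
Step 8: x=[7.8383 13.3977 19.6025 25.1618] v=[1.0503 -2.4683 2.4684 -1.0504]

Answer: 7.8383 13.3977 19.6025 25.1618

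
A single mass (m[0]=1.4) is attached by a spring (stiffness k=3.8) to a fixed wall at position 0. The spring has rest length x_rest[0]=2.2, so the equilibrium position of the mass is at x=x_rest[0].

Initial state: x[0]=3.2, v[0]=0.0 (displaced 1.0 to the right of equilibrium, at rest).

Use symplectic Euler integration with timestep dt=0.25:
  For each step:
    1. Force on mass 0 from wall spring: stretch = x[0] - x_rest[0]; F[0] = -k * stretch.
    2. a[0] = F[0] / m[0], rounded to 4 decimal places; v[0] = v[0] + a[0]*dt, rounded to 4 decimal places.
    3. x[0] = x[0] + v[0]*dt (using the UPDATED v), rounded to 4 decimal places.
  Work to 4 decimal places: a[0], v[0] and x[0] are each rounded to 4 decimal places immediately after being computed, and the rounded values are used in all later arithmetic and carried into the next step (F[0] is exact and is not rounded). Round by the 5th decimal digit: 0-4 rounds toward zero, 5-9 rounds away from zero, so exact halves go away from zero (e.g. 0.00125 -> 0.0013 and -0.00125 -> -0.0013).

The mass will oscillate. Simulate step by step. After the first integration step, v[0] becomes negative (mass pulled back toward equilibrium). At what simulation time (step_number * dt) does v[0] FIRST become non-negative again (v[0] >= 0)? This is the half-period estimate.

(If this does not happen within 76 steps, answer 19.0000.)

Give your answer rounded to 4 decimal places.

Step 0: x=[3.2000] v=[0.0000]
Step 1: x=[3.0304] v=[-0.6786]
Step 2: x=[2.7199] v=[-1.2421]
Step 3: x=[2.3212] v=[-1.5949]
Step 4: x=[1.9019] v=[-1.6772]
Step 5: x=[1.5332] v=[-1.4749]
Step 6: x=[1.2776] v=[-1.0224]
Step 7: x=[1.1785] v=[-0.3965]
Step 8: x=[1.2527] v=[0.2967]
First v>=0 after going negative at step 8, time=2.0000

Answer: 2.0000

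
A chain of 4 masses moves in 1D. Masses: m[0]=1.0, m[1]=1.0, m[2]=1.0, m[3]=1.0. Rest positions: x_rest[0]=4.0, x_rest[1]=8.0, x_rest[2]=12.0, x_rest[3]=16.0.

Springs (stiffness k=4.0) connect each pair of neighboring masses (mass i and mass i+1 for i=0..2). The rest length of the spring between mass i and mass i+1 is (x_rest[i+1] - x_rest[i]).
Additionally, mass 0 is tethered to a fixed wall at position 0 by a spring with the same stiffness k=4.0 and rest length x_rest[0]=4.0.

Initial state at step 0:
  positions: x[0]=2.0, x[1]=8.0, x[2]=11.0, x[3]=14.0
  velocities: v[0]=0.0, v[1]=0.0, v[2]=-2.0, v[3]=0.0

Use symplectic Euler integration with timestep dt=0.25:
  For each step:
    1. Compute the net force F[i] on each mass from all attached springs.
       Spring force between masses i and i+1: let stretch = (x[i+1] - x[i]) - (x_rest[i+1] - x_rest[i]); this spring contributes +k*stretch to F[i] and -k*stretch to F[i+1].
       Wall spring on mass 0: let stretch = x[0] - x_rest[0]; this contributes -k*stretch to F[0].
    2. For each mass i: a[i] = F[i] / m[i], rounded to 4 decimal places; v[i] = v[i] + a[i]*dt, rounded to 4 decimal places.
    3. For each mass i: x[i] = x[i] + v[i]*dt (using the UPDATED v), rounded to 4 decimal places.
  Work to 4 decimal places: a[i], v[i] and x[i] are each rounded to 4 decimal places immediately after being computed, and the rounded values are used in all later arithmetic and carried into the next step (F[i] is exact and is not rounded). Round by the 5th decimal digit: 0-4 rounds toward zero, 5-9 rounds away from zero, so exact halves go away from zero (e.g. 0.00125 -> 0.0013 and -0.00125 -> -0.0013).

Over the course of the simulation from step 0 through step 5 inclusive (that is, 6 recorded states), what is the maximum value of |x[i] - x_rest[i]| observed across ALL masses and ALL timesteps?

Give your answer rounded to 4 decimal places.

Answer: 2.2656

Derivation:
Step 0: x=[2.0000 8.0000 11.0000 14.0000] v=[0.0000 0.0000 -2.0000 0.0000]
Step 1: x=[3.0000 7.2500 10.5000 14.2500] v=[4.0000 -3.0000 -2.0000 1.0000]
Step 2: x=[4.3125 6.2500 10.1250 14.5625] v=[5.2500 -4.0000 -1.5000 1.2500]
Step 3: x=[5.0313 5.7344 9.8906 14.7656] v=[2.8750 -2.0625 -0.9375 0.8125]
Step 4: x=[4.6680 6.0821 9.8359 14.7500] v=[-1.4532 1.3906 -0.2187 -0.0625]
Step 5: x=[3.4912 7.0147 10.0713 14.5059] v=[-4.7071 3.7303 0.9416 -0.9766]
Max displacement = 2.2656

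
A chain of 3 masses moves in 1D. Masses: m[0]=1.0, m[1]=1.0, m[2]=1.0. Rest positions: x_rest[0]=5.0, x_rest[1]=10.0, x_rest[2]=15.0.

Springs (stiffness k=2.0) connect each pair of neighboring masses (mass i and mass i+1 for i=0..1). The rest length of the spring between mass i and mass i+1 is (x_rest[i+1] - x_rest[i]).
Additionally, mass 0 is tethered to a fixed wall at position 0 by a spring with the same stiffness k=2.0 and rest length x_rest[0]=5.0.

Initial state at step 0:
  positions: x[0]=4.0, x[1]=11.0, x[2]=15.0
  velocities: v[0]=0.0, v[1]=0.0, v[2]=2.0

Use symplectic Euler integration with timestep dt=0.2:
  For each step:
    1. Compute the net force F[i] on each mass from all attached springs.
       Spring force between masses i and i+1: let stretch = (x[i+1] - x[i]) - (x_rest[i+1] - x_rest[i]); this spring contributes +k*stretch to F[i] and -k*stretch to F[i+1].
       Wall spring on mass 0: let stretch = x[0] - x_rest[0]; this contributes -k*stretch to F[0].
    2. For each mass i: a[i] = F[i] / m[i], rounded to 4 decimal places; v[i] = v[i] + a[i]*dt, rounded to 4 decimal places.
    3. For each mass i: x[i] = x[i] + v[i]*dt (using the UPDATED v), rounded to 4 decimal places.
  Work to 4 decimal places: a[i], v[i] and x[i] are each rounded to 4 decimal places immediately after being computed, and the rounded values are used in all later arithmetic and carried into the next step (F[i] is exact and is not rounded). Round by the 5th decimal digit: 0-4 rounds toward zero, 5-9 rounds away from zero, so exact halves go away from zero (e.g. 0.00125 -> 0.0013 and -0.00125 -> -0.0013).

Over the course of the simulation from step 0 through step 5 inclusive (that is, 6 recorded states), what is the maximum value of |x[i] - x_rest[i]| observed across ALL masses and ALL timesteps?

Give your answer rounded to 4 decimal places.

Step 0: x=[4.0000 11.0000 15.0000] v=[0.0000 0.0000 2.0000]
Step 1: x=[4.2400 10.7600 15.4800] v=[1.2000 -1.2000 2.4000]
Step 2: x=[4.6624 10.3760 15.9824] v=[2.1120 -1.9200 2.5120]
Step 3: x=[5.1689 9.9834 16.4363] v=[2.5325 -1.9629 2.2694]
Step 4: x=[5.6470 9.7219 16.7739] v=[2.3907 -1.3075 1.6882]
Step 5: x=[5.9994 9.6986 16.9474] v=[1.7619 -0.1167 0.8674]
Max displacement = 1.9474

Answer: 1.9474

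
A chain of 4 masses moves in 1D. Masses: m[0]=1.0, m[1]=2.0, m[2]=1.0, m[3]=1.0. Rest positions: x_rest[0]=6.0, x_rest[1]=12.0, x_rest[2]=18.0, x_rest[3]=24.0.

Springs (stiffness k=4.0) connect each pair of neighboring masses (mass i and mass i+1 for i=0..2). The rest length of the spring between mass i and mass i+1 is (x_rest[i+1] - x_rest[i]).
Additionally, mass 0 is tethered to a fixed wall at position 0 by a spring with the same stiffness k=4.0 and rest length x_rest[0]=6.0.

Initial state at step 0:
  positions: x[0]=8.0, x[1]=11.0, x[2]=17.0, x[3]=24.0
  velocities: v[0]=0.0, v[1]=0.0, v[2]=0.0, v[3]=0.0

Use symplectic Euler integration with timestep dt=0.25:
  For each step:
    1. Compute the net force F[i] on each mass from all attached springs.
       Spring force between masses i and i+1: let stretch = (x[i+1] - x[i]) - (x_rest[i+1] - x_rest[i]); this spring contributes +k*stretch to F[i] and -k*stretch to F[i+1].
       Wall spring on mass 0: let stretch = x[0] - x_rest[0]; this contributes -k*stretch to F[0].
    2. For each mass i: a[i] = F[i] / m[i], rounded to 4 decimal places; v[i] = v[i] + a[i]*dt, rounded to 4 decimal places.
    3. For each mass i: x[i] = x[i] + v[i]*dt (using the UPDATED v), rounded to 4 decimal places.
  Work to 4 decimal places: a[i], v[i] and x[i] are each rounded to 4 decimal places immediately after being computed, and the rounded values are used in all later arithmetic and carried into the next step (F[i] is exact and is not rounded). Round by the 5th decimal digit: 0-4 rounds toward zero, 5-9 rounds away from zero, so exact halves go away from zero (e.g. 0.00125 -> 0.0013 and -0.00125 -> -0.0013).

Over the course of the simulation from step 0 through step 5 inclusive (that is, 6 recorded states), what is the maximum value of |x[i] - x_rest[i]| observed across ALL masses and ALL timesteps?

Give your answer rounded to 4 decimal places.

Step 0: x=[8.0000 11.0000 17.0000 24.0000] v=[0.0000 0.0000 0.0000 0.0000]
Step 1: x=[6.7500 11.3750 17.2500 23.7500] v=[-5.0000 1.5000 1.0000 -1.0000]
Step 2: x=[4.9688 11.9063 17.6563 23.3750] v=[-7.1250 2.1250 1.6250 -1.5000]
Step 3: x=[3.6797 12.2891 18.0547 23.0703] v=[-5.1563 1.5313 1.5937 -1.2187]
Step 4: x=[3.6231 12.3165 18.2656 23.0117] v=[-0.2266 0.1094 0.8437 -0.2343]
Step 5: x=[4.8340 12.0008 18.1758 23.2666] v=[4.8437 -1.2628 -0.3593 1.0196]
Max displacement = 2.3769

Answer: 2.3769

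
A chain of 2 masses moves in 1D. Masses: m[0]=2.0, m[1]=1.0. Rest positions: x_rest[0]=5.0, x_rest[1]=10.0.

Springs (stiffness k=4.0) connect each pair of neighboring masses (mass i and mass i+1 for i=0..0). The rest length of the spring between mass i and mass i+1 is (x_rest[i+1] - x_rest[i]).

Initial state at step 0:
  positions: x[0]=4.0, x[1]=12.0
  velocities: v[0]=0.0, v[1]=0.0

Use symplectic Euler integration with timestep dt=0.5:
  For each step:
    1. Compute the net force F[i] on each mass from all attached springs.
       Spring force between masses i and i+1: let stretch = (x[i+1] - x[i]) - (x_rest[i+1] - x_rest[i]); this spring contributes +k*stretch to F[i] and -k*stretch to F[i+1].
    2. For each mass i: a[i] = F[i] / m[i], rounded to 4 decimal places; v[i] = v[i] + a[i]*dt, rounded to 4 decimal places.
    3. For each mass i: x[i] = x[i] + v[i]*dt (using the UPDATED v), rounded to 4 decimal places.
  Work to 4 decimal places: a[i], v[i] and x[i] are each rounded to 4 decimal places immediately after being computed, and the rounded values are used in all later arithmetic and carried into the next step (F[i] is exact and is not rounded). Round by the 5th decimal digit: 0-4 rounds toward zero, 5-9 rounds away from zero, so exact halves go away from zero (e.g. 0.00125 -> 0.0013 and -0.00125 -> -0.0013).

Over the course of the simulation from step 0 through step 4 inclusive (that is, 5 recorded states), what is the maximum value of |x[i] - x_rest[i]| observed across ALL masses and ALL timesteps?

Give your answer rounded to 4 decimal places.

Step 0: x=[4.0000 12.0000] v=[0.0000 0.0000]
Step 1: x=[5.5000 9.0000] v=[3.0000 -6.0000]
Step 2: x=[6.2500 7.5000] v=[1.5000 -3.0000]
Step 3: x=[5.1250 9.7500] v=[-2.2500 4.5000]
Step 4: x=[3.8125 12.3750] v=[-2.6250 5.2500]
Max displacement = 2.5000

Answer: 2.5000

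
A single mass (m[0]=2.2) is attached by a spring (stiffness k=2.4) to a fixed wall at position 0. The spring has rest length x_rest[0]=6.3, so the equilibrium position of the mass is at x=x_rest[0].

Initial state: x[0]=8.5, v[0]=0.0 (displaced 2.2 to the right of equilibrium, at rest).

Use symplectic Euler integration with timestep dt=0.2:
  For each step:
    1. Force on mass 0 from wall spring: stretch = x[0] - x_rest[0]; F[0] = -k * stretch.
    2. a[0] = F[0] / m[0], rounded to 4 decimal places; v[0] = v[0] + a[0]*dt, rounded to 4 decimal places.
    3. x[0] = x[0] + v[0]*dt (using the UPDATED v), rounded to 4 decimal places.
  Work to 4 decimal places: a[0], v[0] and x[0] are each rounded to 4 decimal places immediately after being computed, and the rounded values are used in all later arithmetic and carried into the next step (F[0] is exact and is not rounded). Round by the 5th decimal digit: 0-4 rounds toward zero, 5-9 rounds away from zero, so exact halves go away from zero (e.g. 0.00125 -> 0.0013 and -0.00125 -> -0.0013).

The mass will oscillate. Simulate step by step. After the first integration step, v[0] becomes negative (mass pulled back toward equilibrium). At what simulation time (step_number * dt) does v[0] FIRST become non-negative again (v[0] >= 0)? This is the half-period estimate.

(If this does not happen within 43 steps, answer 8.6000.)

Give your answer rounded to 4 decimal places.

Answer: 3.2000

Derivation:
Step 0: x=[8.5000] v=[0.0000]
Step 1: x=[8.4040] v=[-0.4800]
Step 2: x=[8.2162] v=[-0.9391]
Step 3: x=[7.9448] v=[-1.3572]
Step 4: x=[7.6016] v=[-1.7161]
Step 5: x=[7.2016] v=[-2.0001]
Step 6: x=[6.7622] v=[-2.1968]
Step 7: x=[6.3027] v=[-2.2976]
Step 8: x=[5.8431] v=[-2.2982]
Step 9: x=[5.4034] v=[-2.1985]
Step 10: x=[5.0028] v=[-2.0029]
Step 11: x=[4.6588] v=[-1.7199]
Step 12: x=[4.3864] v=[-1.3618]
Step 13: x=[4.1975] v=[-0.9443]
Step 14: x=[4.1004] v=[-0.4856]
Step 15: x=[4.0993] v=[-0.0057]
Step 16: x=[4.1942] v=[0.4745]
First v>=0 after going negative at step 16, time=3.2000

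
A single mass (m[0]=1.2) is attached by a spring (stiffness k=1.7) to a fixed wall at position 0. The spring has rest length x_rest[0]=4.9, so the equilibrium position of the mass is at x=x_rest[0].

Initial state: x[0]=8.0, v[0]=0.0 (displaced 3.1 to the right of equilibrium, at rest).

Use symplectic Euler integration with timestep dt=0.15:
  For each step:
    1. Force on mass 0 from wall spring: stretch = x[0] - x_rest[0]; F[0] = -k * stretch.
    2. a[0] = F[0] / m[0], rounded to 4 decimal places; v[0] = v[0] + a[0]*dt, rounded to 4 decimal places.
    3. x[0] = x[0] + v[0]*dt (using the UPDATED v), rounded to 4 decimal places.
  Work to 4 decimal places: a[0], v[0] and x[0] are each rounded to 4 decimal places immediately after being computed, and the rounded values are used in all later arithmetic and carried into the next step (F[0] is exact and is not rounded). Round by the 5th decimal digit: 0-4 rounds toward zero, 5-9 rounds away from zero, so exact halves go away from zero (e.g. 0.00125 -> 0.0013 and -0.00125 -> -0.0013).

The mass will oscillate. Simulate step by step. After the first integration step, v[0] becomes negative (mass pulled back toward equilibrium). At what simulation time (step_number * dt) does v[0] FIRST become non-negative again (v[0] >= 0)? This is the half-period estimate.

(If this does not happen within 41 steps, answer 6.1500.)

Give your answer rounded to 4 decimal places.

Answer: 2.7000

Derivation:
Step 0: x=[8.0000] v=[0.0000]
Step 1: x=[7.9012] v=[-0.6588]
Step 2: x=[7.7067] v=[-1.2966]
Step 3: x=[7.4228] v=[-1.8930]
Step 4: x=[7.0584] v=[-2.4291]
Step 5: x=[6.6252] v=[-2.8878]
Step 6: x=[6.1370] v=[-3.2544]
Step 7: x=[5.6094] v=[-3.5173]
Step 8: x=[5.0592] v=[-3.6681]
Step 9: x=[4.5039] v=[-3.7019]
Step 10: x=[3.9612] v=[-3.6177]
Step 11: x=[3.4485] v=[-3.4182]
Step 12: x=[2.9820] v=[-3.1098]
Step 13: x=[2.5767] v=[-2.7022]
Step 14: x=[2.2454] v=[-2.2085]
Step 15: x=[1.9987] v=[-1.6444]
Step 16: x=[1.8445] v=[-1.0279]
Step 17: x=[1.7877] v=[-0.3786]
Step 18: x=[1.8301] v=[0.2828]
First v>=0 after going negative at step 18, time=2.7000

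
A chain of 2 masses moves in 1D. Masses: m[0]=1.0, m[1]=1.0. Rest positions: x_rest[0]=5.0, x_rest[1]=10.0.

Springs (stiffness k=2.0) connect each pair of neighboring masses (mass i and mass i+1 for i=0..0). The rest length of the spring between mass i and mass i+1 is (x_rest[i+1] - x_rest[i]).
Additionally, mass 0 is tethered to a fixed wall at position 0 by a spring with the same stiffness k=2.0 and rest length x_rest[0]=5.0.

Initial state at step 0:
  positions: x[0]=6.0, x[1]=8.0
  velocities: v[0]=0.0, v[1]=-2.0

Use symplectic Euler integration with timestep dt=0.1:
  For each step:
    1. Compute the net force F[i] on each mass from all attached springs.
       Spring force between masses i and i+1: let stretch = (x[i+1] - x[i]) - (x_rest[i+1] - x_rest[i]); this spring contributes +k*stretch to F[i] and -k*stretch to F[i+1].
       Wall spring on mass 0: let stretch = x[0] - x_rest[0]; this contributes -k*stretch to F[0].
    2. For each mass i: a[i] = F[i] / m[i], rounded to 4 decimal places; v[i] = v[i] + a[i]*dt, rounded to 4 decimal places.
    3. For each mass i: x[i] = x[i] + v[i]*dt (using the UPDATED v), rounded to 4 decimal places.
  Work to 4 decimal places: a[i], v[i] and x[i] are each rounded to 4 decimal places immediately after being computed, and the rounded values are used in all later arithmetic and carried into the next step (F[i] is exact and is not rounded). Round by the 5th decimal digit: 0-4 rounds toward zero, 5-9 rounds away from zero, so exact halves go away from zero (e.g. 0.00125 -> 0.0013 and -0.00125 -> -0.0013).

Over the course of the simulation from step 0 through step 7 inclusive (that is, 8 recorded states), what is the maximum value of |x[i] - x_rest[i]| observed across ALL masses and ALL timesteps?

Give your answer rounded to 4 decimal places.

Step 0: x=[6.0000 8.0000] v=[0.0000 -2.0000]
Step 1: x=[5.9200 7.8600] v=[-0.8000 -1.4000]
Step 2: x=[5.7604 7.7812] v=[-1.5960 -0.7880]
Step 3: x=[5.5260 7.7620] v=[-2.3439 -0.1922]
Step 4: x=[5.2258 7.7981] v=[-3.0019 0.3606]
Step 5: x=[4.8725 7.8827] v=[-3.5326 0.8461]
Step 6: x=[4.4820 8.0071] v=[-3.9051 1.2441]
Step 7: x=[4.0724 8.1610] v=[-4.0965 1.5391]
Max displacement = 2.2380

Answer: 2.2380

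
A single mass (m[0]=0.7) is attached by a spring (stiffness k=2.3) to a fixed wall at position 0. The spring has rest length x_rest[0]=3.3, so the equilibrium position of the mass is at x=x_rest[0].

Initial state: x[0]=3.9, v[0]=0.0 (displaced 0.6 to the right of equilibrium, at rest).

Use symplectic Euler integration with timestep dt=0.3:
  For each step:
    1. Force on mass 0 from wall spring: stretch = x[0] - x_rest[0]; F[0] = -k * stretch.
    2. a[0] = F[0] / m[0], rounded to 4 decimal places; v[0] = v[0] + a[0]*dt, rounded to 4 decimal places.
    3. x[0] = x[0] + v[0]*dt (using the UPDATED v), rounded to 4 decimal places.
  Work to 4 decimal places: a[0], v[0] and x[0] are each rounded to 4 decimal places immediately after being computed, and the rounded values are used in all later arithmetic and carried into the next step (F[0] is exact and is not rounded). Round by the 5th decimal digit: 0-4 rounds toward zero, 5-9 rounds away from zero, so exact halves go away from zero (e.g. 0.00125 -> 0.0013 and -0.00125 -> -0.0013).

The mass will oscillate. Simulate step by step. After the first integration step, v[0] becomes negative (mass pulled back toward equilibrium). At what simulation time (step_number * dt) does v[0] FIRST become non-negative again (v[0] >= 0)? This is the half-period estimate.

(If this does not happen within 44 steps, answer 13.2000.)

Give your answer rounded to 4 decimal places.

Answer: 1.8000

Derivation:
Step 0: x=[3.9000] v=[0.0000]
Step 1: x=[3.7226] v=[-0.5914]
Step 2: x=[3.4202] v=[-1.0080]
Step 3: x=[3.0823] v=[-1.1265]
Step 4: x=[2.8087] v=[-0.9119]
Step 5: x=[2.6804] v=[-0.4276]
Step 6: x=[2.7353] v=[0.1831]
First v>=0 after going negative at step 6, time=1.8000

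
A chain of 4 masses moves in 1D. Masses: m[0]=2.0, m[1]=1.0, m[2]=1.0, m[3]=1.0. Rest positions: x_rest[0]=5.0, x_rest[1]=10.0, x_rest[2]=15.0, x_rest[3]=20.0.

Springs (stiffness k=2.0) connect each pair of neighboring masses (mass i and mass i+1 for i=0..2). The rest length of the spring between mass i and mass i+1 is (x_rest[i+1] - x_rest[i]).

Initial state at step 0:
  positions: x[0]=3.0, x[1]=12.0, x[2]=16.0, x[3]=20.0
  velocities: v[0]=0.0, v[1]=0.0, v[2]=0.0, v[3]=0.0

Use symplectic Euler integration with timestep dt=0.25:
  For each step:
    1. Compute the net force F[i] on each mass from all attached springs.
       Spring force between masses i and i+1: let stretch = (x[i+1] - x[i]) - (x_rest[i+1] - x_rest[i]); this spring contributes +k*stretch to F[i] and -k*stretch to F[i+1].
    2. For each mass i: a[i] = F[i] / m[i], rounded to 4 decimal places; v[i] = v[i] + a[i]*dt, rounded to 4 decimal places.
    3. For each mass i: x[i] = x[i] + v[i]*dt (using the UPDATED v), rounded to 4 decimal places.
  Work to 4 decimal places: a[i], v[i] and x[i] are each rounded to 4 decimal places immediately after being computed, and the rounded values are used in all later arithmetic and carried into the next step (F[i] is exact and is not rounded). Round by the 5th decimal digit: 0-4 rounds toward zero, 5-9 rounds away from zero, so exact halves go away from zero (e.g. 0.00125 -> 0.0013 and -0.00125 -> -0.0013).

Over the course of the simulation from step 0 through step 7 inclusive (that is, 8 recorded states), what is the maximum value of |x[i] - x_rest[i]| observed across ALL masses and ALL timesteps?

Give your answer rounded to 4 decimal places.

Answer: 2.3462

Derivation:
Step 0: x=[3.0000 12.0000 16.0000 20.0000] v=[0.0000 0.0000 0.0000 0.0000]
Step 1: x=[3.2500 11.3750 16.0000 20.1250] v=[1.0000 -2.5000 0.0000 0.5000]
Step 2: x=[3.6953 10.3125 15.9375 20.3594] v=[1.7813 -4.2500 -0.2500 0.9375]
Step 3: x=[4.2417 9.1260 15.7246 20.6661] v=[2.1856 -4.7461 -0.8516 1.2266]
Step 4: x=[4.7809 8.1538 15.3046 20.9801] v=[2.1567 -3.8890 -1.6802 1.2559]
Step 5: x=[5.2184 7.6538 14.7001 21.2097] v=[1.7499 -2.0001 -2.4179 0.9182]
Step 6: x=[5.4956 7.7302 14.0285 21.2506] v=[1.1088 0.3054 -2.6863 0.1634]
Step 7: x=[5.6000 8.3145 13.4724 21.0137] v=[0.4175 2.3373 -2.2244 -0.9477]
Max displacement = 2.3462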